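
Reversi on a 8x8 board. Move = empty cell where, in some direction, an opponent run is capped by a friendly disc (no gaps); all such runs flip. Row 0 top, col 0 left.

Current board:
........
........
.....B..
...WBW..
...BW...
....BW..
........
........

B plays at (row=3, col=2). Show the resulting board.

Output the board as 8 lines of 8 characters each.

Answer: ........
........
.....B..
..BBBW..
...BW...
....BW..
........
........

Derivation:
Place B at (3,2); scan 8 dirs for brackets.
Dir NW: first cell '.' (not opp) -> no flip
Dir N: first cell '.' (not opp) -> no flip
Dir NE: first cell '.' (not opp) -> no flip
Dir W: first cell '.' (not opp) -> no flip
Dir E: opp run (3,3) capped by B -> flip
Dir SW: first cell '.' (not opp) -> no flip
Dir S: first cell '.' (not opp) -> no flip
Dir SE: first cell 'B' (not opp) -> no flip
All flips: (3,3)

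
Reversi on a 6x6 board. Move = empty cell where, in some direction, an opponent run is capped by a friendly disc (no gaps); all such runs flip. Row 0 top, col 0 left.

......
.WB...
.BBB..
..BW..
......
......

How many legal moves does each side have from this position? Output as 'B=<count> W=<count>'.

-- B to move --
(0,0): flips 1 -> legal
(0,1): flips 1 -> legal
(0,2): no bracket -> illegal
(1,0): flips 1 -> legal
(2,0): no bracket -> illegal
(2,4): no bracket -> illegal
(3,4): flips 1 -> legal
(4,2): no bracket -> illegal
(4,3): flips 1 -> legal
(4,4): flips 1 -> legal
B mobility = 6
-- W to move --
(0,1): no bracket -> illegal
(0,2): no bracket -> illegal
(0,3): no bracket -> illegal
(1,0): no bracket -> illegal
(1,3): flips 2 -> legal
(1,4): no bracket -> illegal
(2,0): no bracket -> illegal
(2,4): no bracket -> illegal
(3,0): no bracket -> illegal
(3,1): flips 2 -> legal
(3,4): no bracket -> illegal
(4,1): no bracket -> illegal
(4,2): no bracket -> illegal
(4,3): no bracket -> illegal
W mobility = 2

Answer: B=6 W=2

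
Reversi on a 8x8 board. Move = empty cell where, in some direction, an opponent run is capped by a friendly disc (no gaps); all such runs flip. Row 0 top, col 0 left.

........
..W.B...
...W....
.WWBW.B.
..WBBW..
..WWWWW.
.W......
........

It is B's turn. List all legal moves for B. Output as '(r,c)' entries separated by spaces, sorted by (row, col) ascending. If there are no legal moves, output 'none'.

(0,1): no bracket -> illegal
(0,2): no bracket -> illegal
(0,3): no bracket -> illegal
(1,1): no bracket -> illegal
(1,3): flips 1 -> legal
(2,0): no bracket -> illegal
(2,1): flips 1 -> legal
(2,2): no bracket -> illegal
(2,4): flips 1 -> legal
(2,5): flips 1 -> legal
(3,0): flips 2 -> legal
(3,5): flips 1 -> legal
(4,0): no bracket -> illegal
(4,1): flips 3 -> legal
(4,6): flips 1 -> legal
(4,7): no bracket -> illegal
(5,0): no bracket -> illegal
(5,1): flips 1 -> legal
(5,7): no bracket -> illegal
(6,0): no bracket -> illegal
(6,2): flips 1 -> legal
(6,3): flips 3 -> legal
(6,4): flips 1 -> legal
(6,5): flips 1 -> legal
(6,6): flips 1 -> legal
(6,7): no bracket -> illegal
(7,0): flips 2 -> legal
(7,1): no bracket -> illegal
(7,2): no bracket -> illegal

Answer: (1,3) (2,1) (2,4) (2,5) (3,0) (3,5) (4,1) (4,6) (5,1) (6,2) (6,3) (6,4) (6,5) (6,6) (7,0)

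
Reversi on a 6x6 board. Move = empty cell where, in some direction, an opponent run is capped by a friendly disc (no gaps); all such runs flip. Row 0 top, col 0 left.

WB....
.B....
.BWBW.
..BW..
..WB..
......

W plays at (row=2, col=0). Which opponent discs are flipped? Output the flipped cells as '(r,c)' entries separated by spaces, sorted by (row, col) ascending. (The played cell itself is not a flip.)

Answer: (2,1)

Derivation:
Dir NW: edge -> no flip
Dir N: first cell '.' (not opp) -> no flip
Dir NE: opp run (1,1), next='.' -> no flip
Dir W: edge -> no flip
Dir E: opp run (2,1) capped by W -> flip
Dir SW: edge -> no flip
Dir S: first cell '.' (not opp) -> no flip
Dir SE: first cell '.' (not opp) -> no flip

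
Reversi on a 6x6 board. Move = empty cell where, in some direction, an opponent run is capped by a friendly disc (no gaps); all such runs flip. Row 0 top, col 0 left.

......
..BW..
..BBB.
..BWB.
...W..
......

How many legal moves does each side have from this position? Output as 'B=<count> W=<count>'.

-- B to move --
(0,2): flips 1 -> legal
(0,3): flips 1 -> legal
(0,4): flips 1 -> legal
(1,4): flips 1 -> legal
(4,2): flips 1 -> legal
(4,4): flips 1 -> legal
(5,2): flips 1 -> legal
(5,3): flips 2 -> legal
(5,4): flips 1 -> legal
B mobility = 9
-- W to move --
(0,1): no bracket -> illegal
(0,2): no bracket -> illegal
(0,3): no bracket -> illegal
(1,1): flips 2 -> legal
(1,4): no bracket -> illegal
(1,5): flips 1 -> legal
(2,1): flips 1 -> legal
(2,5): flips 1 -> legal
(3,1): flips 2 -> legal
(3,5): flips 2 -> legal
(4,1): no bracket -> illegal
(4,2): no bracket -> illegal
(4,4): no bracket -> illegal
(4,5): no bracket -> illegal
W mobility = 6

Answer: B=9 W=6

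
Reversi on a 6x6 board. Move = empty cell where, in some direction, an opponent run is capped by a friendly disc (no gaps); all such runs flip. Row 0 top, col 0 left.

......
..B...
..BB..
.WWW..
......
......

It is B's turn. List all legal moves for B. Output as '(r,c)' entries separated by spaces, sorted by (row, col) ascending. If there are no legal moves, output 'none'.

Answer: (4,0) (4,1) (4,2) (4,3) (4,4)

Derivation:
(2,0): no bracket -> illegal
(2,1): no bracket -> illegal
(2,4): no bracket -> illegal
(3,0): no bracket -> illegal
(3,4): no bracket -> illegal
(4,0): flips 1 -> legal
(4,1): flips 1 -> legal
(4,2): flips 1 -> legal
(4,3): flips 1 -> legal
(4,4): flips 1 -> legal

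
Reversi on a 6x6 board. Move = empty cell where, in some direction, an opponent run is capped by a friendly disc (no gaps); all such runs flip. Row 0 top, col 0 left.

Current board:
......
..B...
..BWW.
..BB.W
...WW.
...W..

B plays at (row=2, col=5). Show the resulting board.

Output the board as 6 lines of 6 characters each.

Answer: ......
..B...
..BBBB
..BB.W
...WW.
...W..

Derivation:
Place B at (2,5); scan 8 dirs for brackets.
Dir NW: first cell '.' (not opp) -> no flip
Dir N: first cell '.' (not opp) -> no flip
Dir NE: edge -> no flip
Dir W: opp run (2,4) (2,3) capped by B -> flip
Dir E: edge -> no flip
Dir SW: first cell '.' (not opp) -> no flip
Dir S: opp run (3,5), next='.' -> no flip
Dir SE: edge -> no flip
All flips: (2,3) (2,4)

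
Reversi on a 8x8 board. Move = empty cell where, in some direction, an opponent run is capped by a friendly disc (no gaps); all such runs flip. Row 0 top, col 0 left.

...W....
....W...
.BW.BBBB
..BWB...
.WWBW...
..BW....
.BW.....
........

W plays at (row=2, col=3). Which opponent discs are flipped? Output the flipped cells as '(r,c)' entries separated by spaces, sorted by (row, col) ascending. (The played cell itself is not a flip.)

Answer: (3,2)

Derivation:
Dir NW: first cell '.' (not opp) -> no flip
Dir N: first cell '.' (not opp) -> no flip
Dir NE: first cell 'W' (not opp) -> no flip
Dir W: first cell 'W' (not opp) -> no flip
Dir E: opp run (2,4) (2,5) (2,6) (2,7), next=edge -> no flip
Dir SW: opp run (3,2) capped by W -> flip
Dir S: first cell 'W' (not opp) -> no flip
Dir SE: opp run (3,4), next='.' -> no flip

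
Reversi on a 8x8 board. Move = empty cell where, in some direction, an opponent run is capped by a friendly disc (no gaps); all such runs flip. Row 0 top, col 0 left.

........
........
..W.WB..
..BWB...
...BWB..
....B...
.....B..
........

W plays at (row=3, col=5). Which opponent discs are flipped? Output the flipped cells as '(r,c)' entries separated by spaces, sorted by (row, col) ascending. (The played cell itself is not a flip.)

Answer: (3,4)

Derivation:
Dir NW: first cell 'W' (not opp) -> no flip
Dir N: opp run (2,5), next='.' -> no flip
Dir NE: first cell '.' (not opp) -> no flip
Dir W: opp run (3,4) capped by W -> flip
Dir E: first cell '.' (not opp) -> no flip
Dir SW: first cell 'W' (not opp) -> no flip
Dir S: opp run (4,5), next='.' -> no flip
Dir SE: first cell '.' (not opp) -> no flip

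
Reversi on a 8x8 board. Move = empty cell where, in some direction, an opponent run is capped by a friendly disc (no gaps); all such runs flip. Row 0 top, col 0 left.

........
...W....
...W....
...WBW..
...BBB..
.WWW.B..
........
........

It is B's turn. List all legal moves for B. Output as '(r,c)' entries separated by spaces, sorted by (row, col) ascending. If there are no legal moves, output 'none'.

(0,2): no bracket -> illegal
(0,3): flips 3 -> legal
(0,4): no bracket -> illegal
(1,2): flips 1 -> legal
(1,4): no bracket -> illegal
(2,2): flips 1 -> legal
(2,4): no bracket -> illegal
(2,5): flips 1 -> legal
(2,6): flips 1 -> legal
(3,2): flips 1 -> legal
(3,6): flips 1 -> legal
(4,0): no bracket -> illegal
(4,1): no bracket -> illegal
(4,2): no bracket -> illegal
(4,6): no bracket -> illegal
(5,0): no bracket -> illegal
(5,4): no bracket -> illegal
(6,0): no bracket -> illegal
(6,1): flips 1 -> legal
(6,2): flips 1 -> legal
(6,3): flips 1 -> legal
(6,4): no bracket -> illegal

Answer: (0,3) (1,2) (2,2) (2,5) (2,6) (3,2) (3,6) (6,1) (6,2) (6,3)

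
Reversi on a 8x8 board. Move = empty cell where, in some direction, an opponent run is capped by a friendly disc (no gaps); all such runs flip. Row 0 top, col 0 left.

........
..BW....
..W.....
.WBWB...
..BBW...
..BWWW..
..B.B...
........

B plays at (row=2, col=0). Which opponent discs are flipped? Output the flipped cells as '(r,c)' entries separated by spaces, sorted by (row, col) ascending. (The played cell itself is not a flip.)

Dir NW: edge -> no flip
Dir N: first cell '.' (not opp) -> no flip
Dir NE: first cell '.' (not opp) -> no flip
Dir W: edge -> no flip
Dir E: first cell '.' (not opp) -> no flip
Dir SW: edge -> no flip
Dir S: first cell '.' (not opp) -> no flip
Dir SE: opp run (3,1) capped by B -> flip

Answer: (3,1)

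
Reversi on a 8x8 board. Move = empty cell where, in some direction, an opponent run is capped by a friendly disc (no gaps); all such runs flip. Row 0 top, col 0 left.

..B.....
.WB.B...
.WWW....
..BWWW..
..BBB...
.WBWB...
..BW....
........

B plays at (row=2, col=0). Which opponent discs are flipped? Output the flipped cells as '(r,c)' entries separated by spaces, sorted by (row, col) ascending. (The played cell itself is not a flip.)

Dir NW: edge -> no flip
Dir N: first cell '.' (not opp) -> no flip
Dir NE: opp run (1,1) capped by B -> flip
Dir W: edge -> no flip
Dir E: opp run (2,1) (2,2) (2,3), next='.' -> no flip
Dir SW: edge -> no flip
Dir S: first cell '.' (not opp) -> no flip
Dir SE: first cell '.' (not opp) -> no flip

Answer: (1,1)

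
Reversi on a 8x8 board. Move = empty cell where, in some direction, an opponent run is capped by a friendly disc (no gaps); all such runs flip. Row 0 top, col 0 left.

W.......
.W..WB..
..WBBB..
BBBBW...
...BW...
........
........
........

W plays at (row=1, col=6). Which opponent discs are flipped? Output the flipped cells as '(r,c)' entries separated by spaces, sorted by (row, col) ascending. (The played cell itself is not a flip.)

Dir NW: first cell '.' (not opp) -> no flip
Dir N: first cell '.' (not opp) -> no flip
Dir NE: first cell '.' (not opp) -> no flip
Dir W: opp run (1,5) capped by W -> flip
Dir E: first cell '.' (not opp) -> no flip
Dir SW: opp run (2,5) capped by W -> flip
Dir S: first cell '.' (not opp) -> no flip
Dir SE: first cell '.' (not opp) -> no flip

Answer: (1,5) (2,5)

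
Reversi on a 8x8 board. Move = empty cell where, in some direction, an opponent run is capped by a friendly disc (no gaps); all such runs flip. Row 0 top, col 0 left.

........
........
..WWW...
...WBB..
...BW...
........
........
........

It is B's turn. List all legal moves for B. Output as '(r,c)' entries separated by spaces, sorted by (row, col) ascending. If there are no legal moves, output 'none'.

(1,1): no bracket -> illegal
(1,2): flips 1 -> legal
(1,3): flips 3 -> legal
(1,4): flips 1 -> legal
(1,5): no bracket -> illegal
(2,1): no bracket -> illegal
(2,5): no bracket -> illegal
(3,1): no bracket -> illegal
(3,2): flips 1 -> legal
(4,2): no bracket -> illegal
(4,5): flips 1 -> legal
(5,3): flips 1 -> legal
(5,4): flips 1 -> legal
(5,5): no bracket -> illegal

Answer: (1,2) (1,3) (1,4) (3,2) (4,5) (5,3) (5,4)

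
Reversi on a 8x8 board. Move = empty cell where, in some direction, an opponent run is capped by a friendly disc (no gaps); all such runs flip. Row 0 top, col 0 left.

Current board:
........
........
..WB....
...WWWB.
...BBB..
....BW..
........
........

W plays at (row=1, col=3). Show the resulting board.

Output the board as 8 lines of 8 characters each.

Place W at (1,3); scan 8 dirs for brackets.
Dir NW: first cell '.' (not opp) -> no flip
Dir N: first cell '.' (not opp) -> no flip
Dir NE: first cell '.' (not opp) -> no flip
Dir W: first cell '.' (not opp) -> no flip
Dir E: first cell '.' (not opp) -> no flip
Dir SW: first cell 'W' (not opp) -> no flip
Dir S: opp run (2,3) capped by W -> flip
Dir SE: first cell '.' (not opp) -> no flip
All flips: (2,3)

Answer: ........
...W....
..WW....
...WWWB.
...BBB..
....BW..
........
........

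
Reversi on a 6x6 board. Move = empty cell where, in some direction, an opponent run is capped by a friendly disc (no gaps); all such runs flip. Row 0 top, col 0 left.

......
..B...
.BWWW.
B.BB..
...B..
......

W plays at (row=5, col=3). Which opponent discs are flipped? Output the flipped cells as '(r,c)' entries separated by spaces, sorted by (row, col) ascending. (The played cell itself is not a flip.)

Answer: (3,3) (4,3)

Derivation:
Dir NW: first cell '.' (not opp) -> no flip
Dir N: opp run (4,3) (3,3) capped by W -> flip
Dir NE: first cell '.' (not opp) -> no flip
Dir W: first cell '.' (not opp) -> no flip
Dir E: first cell '.' (not opp) -> no flip
Dir SW: edge -> no flip
Dir S: edge -> no flip
Dir SE: edge -> no flip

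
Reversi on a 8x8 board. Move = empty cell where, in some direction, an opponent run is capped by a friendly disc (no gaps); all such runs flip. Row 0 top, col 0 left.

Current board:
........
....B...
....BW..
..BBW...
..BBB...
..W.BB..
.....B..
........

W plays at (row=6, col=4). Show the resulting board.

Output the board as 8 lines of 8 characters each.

Answer: ........
....B...
....BW..
..BBW...
..BBW...
..W.WB..
....WB..
........

Derivation:
Place W at (6,4); scan 8 dirs for brackets.
Dir NW: first cell '.' (not opp) -> no flip
Dir N: opp run (5,4) (4,4) capped by W -> flip
Dir NE: opp run (5,5), next='.' -> no flip
Dir W: first cell '.' (not opp) -> no flip
Dir E: opp run (6,5), next='.' -> no flip
Dir SW: first cell '.' (not opp) -> no flip
Dir S: first cell '.' (not opp) -> no flip
Dir SE: first cell '.' (not opp) -> no flip
All flips: (4,4) (5,4)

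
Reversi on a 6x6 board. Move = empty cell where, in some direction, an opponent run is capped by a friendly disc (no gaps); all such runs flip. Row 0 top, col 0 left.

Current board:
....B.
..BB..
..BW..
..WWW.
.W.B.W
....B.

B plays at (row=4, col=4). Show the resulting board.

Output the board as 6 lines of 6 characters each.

Place B at (4,4); scan 8 dirs for brackets.
Dir NW: opp run (3,3) capped by B -> flip
Dir N: opp run (3,4), next='.' -> no flip
Dir NE: first cell '.' (not opp) -> no flip
Dir W: first cell 'B' (not opp) -> no flip
Dir E: opp run (4,5), next=edge -> no flip
Dir SW: first cell '.' (not opp) -> no flip
Dir S: first cell 'B' (not opp) -> no flip
Dir SE: first cell '.' (not opp) -> no flip
All flips: (3,3)

Answer: ....B.
..BB..
..BW..
..WBW.
.W.BBW
....B.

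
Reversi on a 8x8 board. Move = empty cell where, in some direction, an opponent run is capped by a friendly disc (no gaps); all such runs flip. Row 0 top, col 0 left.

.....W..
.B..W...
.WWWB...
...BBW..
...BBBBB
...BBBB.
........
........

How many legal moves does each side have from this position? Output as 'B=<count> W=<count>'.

-- B to move --
(0,3): no bracket -> illegal
(0,4): flips 1 -> legal
(0,6): no bracket -> illegal
(1,0): no bracket -> illegal
(1,2): flips 1 -> legal
(1,3): flips 1 -> legal
(1,5): no bracket -> illegal
(1,6): no bracket -> illegal
(2,0): flips 3 -> legal
(2,5): flips 1 -> legal
(2,6): flips 1 -> legal
(3,0): no bracket -> illegal
(3,1): flips 1 -> legal
(3,2): no bracket -> illegal
(3,6): flips 1 -> legal
B mobility = 8
-- W to move --
(0,0): flips 1 -> legal
(0,1): flips 1 -> legal
(0,2): no bracket -> illegal
(1,0): no bracket -> illegal
(1,2): no bracket -> illegal
(1,3): flips 1 -> legal
(1,5): no bracket -> illegal
(2,0): no bracket -> illegal
(2,5): flips 1 -> legal
(3,2): flips 2 -> legal
(3,6): no bracket -> illegal
(3,7): no bracket -> illegal
(4,2): no bracket -> illegal
(5,2): no bracket -> illegal
(5,7): flips 1 -> legal
(6,2): flips 2 -> legal
(6,3): flips 3 -> legal
(6,4): flips 4 -> legal
(6,5): flips 2 -> legal
(6,6): flips 3 -> legal
(6,7): flips 3 -> legal
W mobility = 12

Answer: B=8 W=12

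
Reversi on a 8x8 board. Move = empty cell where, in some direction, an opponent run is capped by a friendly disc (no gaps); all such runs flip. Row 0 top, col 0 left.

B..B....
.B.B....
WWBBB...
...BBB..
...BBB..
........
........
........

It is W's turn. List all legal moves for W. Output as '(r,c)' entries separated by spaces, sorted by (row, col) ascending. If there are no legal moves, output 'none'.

Answer: (0,1) (0,2) (2,5)

Derivation:
(0,1): flips 1 -> legal
(0,2): flips 1 -> legal
(0,4): no bracket -> illegal
(1,0): no bracket -> illegal
(1,2): no bracket -> illegal
(1,4): no bracket -> illegal
(1,5): no bracket -> illegal
(2,5): flips 3 -> legal
(2,6): no bracket -> illegal
(3,1): no bracket -> illegal
(3,2): no bracket -> illegal
(3,6): no bracket -> illegal
(4,2): no bracket -> illegal
(4,6): no bracket -> illegal
(5,2): no bracket -> illegal
(5,3): no bracket -> illegal
(5,4): no bracket -> illegal
(5,5): no bracket -> illegal
(5,6): no bracket -> illegal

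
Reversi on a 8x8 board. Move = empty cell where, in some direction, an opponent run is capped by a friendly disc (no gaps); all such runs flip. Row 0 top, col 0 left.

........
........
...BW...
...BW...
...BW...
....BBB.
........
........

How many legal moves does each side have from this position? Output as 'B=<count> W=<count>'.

Answer: B=5 W=7

Derivation:
-- B to move --
(1,3): no bracket -> illegal
(1,4): flips 3 -> legal
(1,5): flips 1 -> legal
(2,5): flips 2 -> legal
(3,5): flips 1 -> legal
(4,5): flips 2 -> legal
(5,3): no bracket -> illegal
B mobility = 5
-- W to move --
(1,2): flips 1 -> legal
(1,3): no bracket -> illegal
(1,4): no bracket -> illegal
(2,2): flips 2 -> legal
(3,2): flips 1 -> legal
(4,2): flips 2 -> legal
(4,5): no bracket -> illegal
(4,6): no bracket -> illegal
(4,7): no bracket -> illegal
(5,2): flips 1 -> legal
(5,3): no bracket -> illegal
(5,7): no bracket -> illegal
(6,3): no bracket -> illegal
(6,4): flips 1 -> legal
(6,5): no bracket -> illegal
(6,6): flips 1 -> legal
(6,7): no bracket -> illegal
W mobility = 7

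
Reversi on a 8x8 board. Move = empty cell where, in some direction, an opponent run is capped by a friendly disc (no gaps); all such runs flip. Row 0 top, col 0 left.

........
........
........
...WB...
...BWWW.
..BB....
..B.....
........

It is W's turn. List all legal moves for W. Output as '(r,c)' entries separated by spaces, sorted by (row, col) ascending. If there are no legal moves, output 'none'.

Answer: (2,3) (2,4) (3,5) (4,2) (6,3) (7,1)

Derivation:
(2,3): flips 1 -> legal
(2,4): flips 1 -> legal
(2,5): no bracket -> illegal
(3,2): no bracket -> illegal
(3,5): flips 1 -> legal
(4,1): no bracket -> illegal
(4,2): flips 1 -> legal
(5,1): no bracket -> illegal
(5,4): no bracket -> illegal
(6,1): no bracket -> illegal
(6,3): flips 2 -> legal
(6,4): no bracket -> illegal
(7,1): flips 2 -> legal
(7,2): no bracket -> illegal
(7,3): no bracket -> illegal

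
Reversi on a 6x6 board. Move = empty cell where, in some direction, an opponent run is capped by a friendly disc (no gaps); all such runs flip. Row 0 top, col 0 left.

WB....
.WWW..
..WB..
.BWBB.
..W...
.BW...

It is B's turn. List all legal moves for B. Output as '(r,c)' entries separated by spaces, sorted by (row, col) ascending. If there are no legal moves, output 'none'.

Answer: (0,3) (0,4) (2,1) (4,1) (5,3)

Derivation:
(0,2): no bracket -> illegal
(0,3): flips 1 -> legal
(0,4): flips 2 -> legal
(1,0): no bracket -> illegal
(1,4): no bracket -> illegal
(2,0): no bracket -> illegal
(2,1): flips 2 -> legal
(2,4): no bracket -> illegal
(4,1): flips 1 -> legal
(4,3): no bracket -> illegal
(5,3): flips 2 -> legal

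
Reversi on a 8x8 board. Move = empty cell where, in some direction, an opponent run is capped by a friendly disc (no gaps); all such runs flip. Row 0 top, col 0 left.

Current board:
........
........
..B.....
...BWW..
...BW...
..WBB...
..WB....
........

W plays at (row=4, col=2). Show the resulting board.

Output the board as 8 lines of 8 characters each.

Place W at (4,2); scan 8 dirs for brackets.
Dir NW: first cell '.' (not opp) -> no flip
Dir N: first cell '.' (not opp) -> no flip
Dir NE: opp run (3,3), next='.' -> no flip
Dir W: first cell '.' (not opp) -> no flip
Dir E: opp run (4,3) capped by W -> flip
Dir SW: first cell '.' (not opp) -> no flip
Dir S: first cell 'W' (not opp) -> no flip
Dir SE: opp run (5,3), next='.' -> no flip
All flips: (4,3)

Answer: ........
........
..B.....
...BWW..
..WWW...
..WBB...
..WB....
........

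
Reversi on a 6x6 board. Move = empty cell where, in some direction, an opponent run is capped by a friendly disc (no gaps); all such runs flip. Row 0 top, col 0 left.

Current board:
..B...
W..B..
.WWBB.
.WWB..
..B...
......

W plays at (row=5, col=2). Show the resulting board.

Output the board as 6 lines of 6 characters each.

Place W at (5,2); scan 8 dirs for brackets.
Dir NW: first cell '.' (not opp) -> no flip
Dir N: opp run (4,2) capped by W -> flip
Dir NE: first cell '.' (not opp) -> no flip
Dir W: first cell '.' (not opp) -> no flip
Dir E: first cell '.' (not opp) -> no flip
Dir SW: edge -> no flip
Dir S: edge -> no flip
Dir SE: edge -> no flip
All flips: (4,2)

Answer: ..B...
W..B..
.WWBB.
.WWB..
..W...
..W...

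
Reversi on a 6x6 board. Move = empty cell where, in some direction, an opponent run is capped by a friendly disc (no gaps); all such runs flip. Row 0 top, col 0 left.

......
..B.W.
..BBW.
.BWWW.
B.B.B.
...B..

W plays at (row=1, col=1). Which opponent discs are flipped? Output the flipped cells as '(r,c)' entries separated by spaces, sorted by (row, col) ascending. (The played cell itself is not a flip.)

Dir NW: first cell '.' (not opp) -> no flip
Dir N: first cell '.' (not opp) -> no flip
Dir NE: first cell '.' (not opp) -> no flip
Dir W: first cell '.' (not opp) -> no flip
Dir E: opp run (1,2), next='.' -> no flip
Dir SW: first cell '.' (not opp) -> no flip
Dir S: first cell '.' (not opp) -> no flip
Dir SE: opp run (2,2) capped by W -> flip

Answer: (2,2)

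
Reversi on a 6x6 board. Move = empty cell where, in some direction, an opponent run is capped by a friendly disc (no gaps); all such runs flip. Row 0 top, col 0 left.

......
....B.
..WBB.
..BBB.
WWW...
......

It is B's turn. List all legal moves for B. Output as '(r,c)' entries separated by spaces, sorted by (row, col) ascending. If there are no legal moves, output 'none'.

Answer: (1,1) (1,2) (2,1) (5,0) (5,1) (5,2)

Derivation:
(1,1): flips 1 -> legal
(1,2): flips 1 -> legal
(1,3): no bracket -> illegal
(2,1): flips 1 -> legal
(3,0): no bracket -> illegal
(3,1): no bracket -> illegal
(4,3): no bracket -> illegal
(5,0): flips 1 -> legal
(5,1): flips 1 -> legal
(5,2): flips 1 -> legal
(5,3): no bracket -> illegal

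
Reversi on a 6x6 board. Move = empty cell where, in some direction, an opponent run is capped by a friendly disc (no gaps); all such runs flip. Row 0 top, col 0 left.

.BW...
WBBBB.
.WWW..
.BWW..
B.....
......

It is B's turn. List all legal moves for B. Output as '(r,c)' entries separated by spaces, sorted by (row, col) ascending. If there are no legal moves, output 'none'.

(0,0): no bracket -> illegal
(0,3): flips 1 -> legal
(2,0): no bracket -> illegal
(2,4): no bracket -> illegal
(3,0): flips 1 -> legal
(3,4): flips 3 -> legal
(4,1): flips 2 -> legal
(4,2): flips 2 -> legal
(4,3): flips 2 -> legal
(4,4): flips 2 -> legal

Answer: (0,3) (3,0) (3,4) (4,1) (4,2) (4,3) (4,4)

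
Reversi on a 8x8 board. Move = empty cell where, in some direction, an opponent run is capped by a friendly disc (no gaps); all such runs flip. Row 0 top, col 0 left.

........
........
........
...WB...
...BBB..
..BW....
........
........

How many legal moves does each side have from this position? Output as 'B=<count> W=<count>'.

-- B to move --
(2,2): flips 1 -> legal
(2,3): flips 1 -> legal
(2,4): no bracket -> illegal
(3,2): flips 1 -> legal
(4,2): no bracket -> illegal
(5,4): flips 1 -> legal
(6,2): flips 1 -> legal
(6,3): flips 1 -> legal
(6,4): no bracket -> illegal
B mobility = 6
-- W to move --
(2,3): no bracket -> illegal
(2,4): no bracket -> illegal
(2,5): no bracket -> illegal
(3,2): no bracket -> illegal
(3,5): flips 2 -> legal
(3,6): no bracket -> illegal
(4,1): no bracket -> illegal
(4,2): no bracket -> illegal
(4,6): no bracket -> illegal
(5,1): flips 1 -> legal
(5,4): no bracket -> illegal
(5,5): flips 1 -> legal
(5,6): no bracket -> illegal
(6,1): no bracket -> illegal
(6,2): no bracket -> illegal
(6,3): no bracket -> illegal
W mobility = 3

Answer: B=6 W=3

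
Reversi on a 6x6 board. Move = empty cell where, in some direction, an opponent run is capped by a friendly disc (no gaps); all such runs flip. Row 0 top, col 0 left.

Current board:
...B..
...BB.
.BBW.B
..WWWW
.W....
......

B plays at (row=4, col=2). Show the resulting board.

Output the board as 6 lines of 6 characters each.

Answer: ...B..
...BB.
.BBW.B
..BWWW
.WB...
......

Derivation:
Place B at (4,2); scan 8 dirs for brackets.
Dir NW: first cell '.' (not opp) -> no flip
Dir N: opp run (3,2) capped by B -> flip
Dir NE: opp run (3,3), next='.' -> no flip
Dir W: opp run (4,1), next='.' -> no flip
Dir E: first cell '.' (not opp) -> no flip
Dir SW: first cell '.' (not opp) -> no flip
Dir S: first cell '.' (not opp) -> no flip
Dir SE: first cell '.' (not opp) -> no flip
All flips: (3,2)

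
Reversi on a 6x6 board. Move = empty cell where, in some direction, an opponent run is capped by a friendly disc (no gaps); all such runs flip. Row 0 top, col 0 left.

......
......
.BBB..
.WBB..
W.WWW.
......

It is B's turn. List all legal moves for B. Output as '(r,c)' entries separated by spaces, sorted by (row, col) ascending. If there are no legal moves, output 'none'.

(2,0): no bracket -> illegal
(3,0): flips 1 -> legal
(3,4): no bracket -> illegal
(3,5): no bracket -> illegal
(4,1): flips 1 -> legal
(4,5): no bracket -> illegal
(5,0): no bracket -> illegal
(5,1): flips 1 -> legal
(5,2): flips 1 -> legal
(5,3): flips 1 -> legal
(5,4): flips 1 -> legal
(5,5): flips 1 -> legal

Answer: (3,0) (4,1) (5,1) (5,2) (5,3) (5,4) (5,5)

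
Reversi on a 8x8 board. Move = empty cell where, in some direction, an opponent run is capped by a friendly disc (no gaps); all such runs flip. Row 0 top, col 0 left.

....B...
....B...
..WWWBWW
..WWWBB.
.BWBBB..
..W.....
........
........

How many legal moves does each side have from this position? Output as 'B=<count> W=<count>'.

-- B to move --
(1,1): flips 2 -> legal
(1,2): flips 2 -> legal
(1,3): flips 3 -> legal
(1,5): no bracket -> illegal
(1,6): flips 1 -> legal
(1,7): flips 1 -> legal
(2,1): flips 4 -> legal
(3,1): flips 3 -> legal
(3,7): no bracket -> illegal
(5,1): no bracket -> illegal
(5,3): no bracket -> illegal
(6,1): flips 1 -> legal
(6,2): no bracket -> illegal
(6,3): flips 1 -> legal
B mobility = 9
-- W to move --
(0,3): no bracket -> illegal
(0,5): flips 1 -> legal
(1,3): no bracket -> illegal
(1,5): no bracket -> illegal
(1,6): flips 1 -> legal
(3,0): flips 1 -> legal
(3,1): no bracket -> illegal
(3,7): flips 2 -> legal
(4,0): flips 1 -> legal
(4,6): flips 5 -> legal
(4,7): no bracket -> illegal
(5,0): flips 1 -> legal
(5,1): no bracket -> illegal
(5,3): flips 3 -> legal
(5,4): flips 4 -> legal
(5,5): flips 1 -> legal
(5,6): flips 1 -> legal
W mobility = 11

Answer: B=9 W=11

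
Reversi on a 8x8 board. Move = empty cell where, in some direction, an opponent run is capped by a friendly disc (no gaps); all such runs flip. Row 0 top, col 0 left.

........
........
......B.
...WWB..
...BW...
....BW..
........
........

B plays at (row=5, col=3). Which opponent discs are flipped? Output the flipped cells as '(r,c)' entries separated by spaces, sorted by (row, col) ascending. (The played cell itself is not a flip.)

Dir NW: first cell '.' (not opp) -> no flip
Dir N: first cell 'B' (not opp) -> no flip
Dir NE: opp run (4,4) capped by B -> flip
Dir W: first cell '.' (not opp) -> no flip
Dir E: first cell 'B' (not opp) -> no flip
Dir SW: first cell '.' (not opp) -> no flip
Dir S: first cell '.' (not opp) -> no flip
Dir SE: first cell '.' (not opp) -> no flip

Answer: (4,4)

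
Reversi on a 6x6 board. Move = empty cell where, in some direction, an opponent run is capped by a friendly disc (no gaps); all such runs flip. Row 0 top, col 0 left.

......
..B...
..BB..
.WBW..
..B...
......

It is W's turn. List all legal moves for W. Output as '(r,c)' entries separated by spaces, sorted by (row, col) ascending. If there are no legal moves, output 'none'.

Answer: (1,1) (1,3) (5,1) (5,3)

Derivation:
(0,1): no bracket -> illegal
(0,2): no bracket -> illegal
(0,3): no bracket -> illegal
(1,1): flips 1 -> legal
(1,3): flips 2 -> legal
(1,4): no bracket -> illegal
(2,1): no bracket -> illegal
(2,4): no bracket -> illegal
(3,4): no bracket -> illegal
(4,1): no bracket -> illegal
(4,3): no bracket -> illegal
(5,1): flips 1 -> legal
(5,2): no bracket -> illegal
(5,3): flips 1 -> legal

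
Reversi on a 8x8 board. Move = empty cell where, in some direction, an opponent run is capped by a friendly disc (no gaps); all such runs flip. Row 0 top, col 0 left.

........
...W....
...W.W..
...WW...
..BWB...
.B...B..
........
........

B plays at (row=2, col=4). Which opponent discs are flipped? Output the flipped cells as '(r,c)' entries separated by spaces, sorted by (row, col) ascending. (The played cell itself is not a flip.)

Dir NW: opp run (1,3), next='.' -> no flip
Dir N: first cell '.' (not opp) -> no flip
Dir NE: first cell '.' (not opp) -> no flip
Dir W: opp run (2,3), next='.' -> no flip
Dir E: opp run (2,5), next='.' -> no flip
Dir SW: opp run (3,3) capped by B -> flip
Dir S: opp run (3,4) capped by B -> flip
Dir SE: first cell '.' (not opp) -> no flip

Answer: (3,3) (3,4)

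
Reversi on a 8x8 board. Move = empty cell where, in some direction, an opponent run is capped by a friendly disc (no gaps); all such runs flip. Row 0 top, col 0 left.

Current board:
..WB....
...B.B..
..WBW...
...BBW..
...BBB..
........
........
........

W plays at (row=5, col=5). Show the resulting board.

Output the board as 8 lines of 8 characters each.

Place W at (5,5); scan 8 dirs for brackets.
Dir NW: opp run (4,4) (3,3) capped by W -> flip
Dir N: opp run (4,5) capped by W -> flip
Dir NE: first cell '.' (not opp) -> no flip
Dir W: first cell '.' (not opp) -> no flip
Dir E: first cell '.' (not opp) -> no flip
Dir SW: first cell '.' (not opp) -> no flip
Dir S: first cell '.' (not opp) -> no flip
Dir SE: first cell '.' (not opp) -> no flip
All flips: (3,3) (4,4) (4,5)

Answer: ..WB....
...B.B..
..WBW...
...WBW..
...BWW..
.....W..
........
........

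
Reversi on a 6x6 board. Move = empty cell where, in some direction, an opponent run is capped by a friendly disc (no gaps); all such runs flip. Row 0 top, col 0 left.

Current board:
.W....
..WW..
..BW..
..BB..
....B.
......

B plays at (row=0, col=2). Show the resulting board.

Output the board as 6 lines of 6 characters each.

Answer: .WB...
..BW..
..BW..
..BB..
....B.
......

Derivation:
Place B at (0,2); scan 8 dirs for brackets.
Dir NW: edge -> no flip
Dir N: edge -> no flip
Dir NE: edge -> no flip
Dir W: opp run (0,1), next='.' -> no flip
Dir E: first cell '.' (not opp) -> no flip
Dir SW: first cell '.' (not opp) -> no flip
Dir S: opp run (1,2) capped by B -> flip
Dir SE: opp run (1,3), next='.' -> no flip
All flips: (1,2)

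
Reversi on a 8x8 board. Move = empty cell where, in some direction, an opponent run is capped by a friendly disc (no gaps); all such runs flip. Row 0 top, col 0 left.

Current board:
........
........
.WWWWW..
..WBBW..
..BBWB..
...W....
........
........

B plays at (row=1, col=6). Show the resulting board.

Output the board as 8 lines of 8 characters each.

Answer: ........
......B.
.WWWWB..
..WBBW..
..BBWB..
...W....
........
........

Derivation:
Place B at (1,6); scan 8 dirs for brackets.
Dir NW: first cell '.' (not opp) -> no flip
Dir N: first cell '.' (not opp) -> no flip
Dir NE: first cell '.' (not opp) -> no flip
Dir W: first cell '.' (not opp) -> no flip
Dir E: first cell '.' (not opp) -> no flip
Dir SW: opp run (2,5) capped by B -> flip
Dir S: first cell '.' (not opp) -> no flip
Dir SE: first cell '.' (not opp) -> no flip
All flips: (2,5)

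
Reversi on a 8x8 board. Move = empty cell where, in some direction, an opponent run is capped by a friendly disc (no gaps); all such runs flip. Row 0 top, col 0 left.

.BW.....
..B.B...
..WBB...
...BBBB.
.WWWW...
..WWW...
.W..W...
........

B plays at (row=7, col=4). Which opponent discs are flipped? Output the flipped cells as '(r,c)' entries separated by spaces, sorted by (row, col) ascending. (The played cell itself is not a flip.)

Answer: (4,4) (5,4) (6,4)

Derivation:
Dir NW: first cell '.' (not opp) -> no flip
Dir N: opp run (6,4) (5,4) (4,4) capped by B -> flip
Dir NE: first cell '.' (not opp) -> no flip
Dir W: first cell '.' (not opp) -> no flip
Dir E: first cell '.' (not opp) -> no flip
Dir SW: edge -> no flip
Dir S: edge -> no flip
Dir SE: edge -> no flip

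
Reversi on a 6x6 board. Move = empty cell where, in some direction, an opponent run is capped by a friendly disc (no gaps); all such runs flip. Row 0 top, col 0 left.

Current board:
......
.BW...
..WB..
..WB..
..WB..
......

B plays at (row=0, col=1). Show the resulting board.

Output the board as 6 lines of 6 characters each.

Answer: .B....
.BB...
..WB..
..WB..
..WB..
......

Derivation:
Place B at (0,1); scan 8 dirs for brackets.
Dir NW: edge -> no flip
Dir N: edge -> no flip
Dir NE: edge -> no flip
Dir W: first cell '.' (not opp) -> no flip
Dir E: first cell '.' (not opp) -> no flip
Dir SW: first cell '.' (not opp) -> no flip
Dir S: first cell 'B' (not opp) -> no flip
Dir SE: opp run (1,2) capped by B -> flip
All flips: (1,2)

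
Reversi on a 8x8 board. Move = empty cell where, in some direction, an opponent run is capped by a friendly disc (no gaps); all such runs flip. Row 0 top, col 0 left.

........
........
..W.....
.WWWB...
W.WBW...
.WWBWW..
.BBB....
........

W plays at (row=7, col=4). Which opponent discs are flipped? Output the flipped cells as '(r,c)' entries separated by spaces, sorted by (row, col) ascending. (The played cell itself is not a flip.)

Dir NW: opp run (6,3) capped by W -> flip
Dir N: first cell '.' (not opp) -> no flip
Dir NE: first cell '.' (not opp) -> no flip
Dir W: first cell '.' (not opp) -> no flip
Dir E: first cell '.' (not opp) -> no flip
Dir SW: edge -> no flip
Dir S: edge -> no flip
Dir SE: edge -> no flip

Answer: (6,3)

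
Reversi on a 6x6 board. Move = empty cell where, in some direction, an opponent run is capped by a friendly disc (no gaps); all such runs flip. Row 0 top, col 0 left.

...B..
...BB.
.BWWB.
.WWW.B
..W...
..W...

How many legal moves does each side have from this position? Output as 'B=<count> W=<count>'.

Answer: B=4 W=7

Derivation:
-- B to move --
(1,1): no bracket -> illegal
(1,2): no bracket -> illegal
(2,0): no bracket -> illegal
(3,0): no bracket -> illegal
(3,4): no bracket -> illegal
(4,0): flips 2 -> legal
(4,1): flips 3 -> legal
(4,3): flips 3 -> legal
(4,4): no bracket -> illegal
(5,1): flips 2 -> legal
(5,3): no bracket -> illegal
B mobility = 4
-- W to move --
(0,2): no bracket -> illegal
(0,4): flips 1 -> legal
(0,5): flips 1 -> legal
(1,0): flips 1 -> legal
(1,1): flips 1 -> legal
(1,2): no bracket -> illegal
(1,5): flips 1 -> legal
(2,0): flips 1 -> legal
(2,5): flips 1 -> legal
(3,0): no bracket -> illegal
(3,4): no bracket -> illegal
(4,4): no bracket -> illegal
(4,5): no bracket -> illegal
W mobility = 7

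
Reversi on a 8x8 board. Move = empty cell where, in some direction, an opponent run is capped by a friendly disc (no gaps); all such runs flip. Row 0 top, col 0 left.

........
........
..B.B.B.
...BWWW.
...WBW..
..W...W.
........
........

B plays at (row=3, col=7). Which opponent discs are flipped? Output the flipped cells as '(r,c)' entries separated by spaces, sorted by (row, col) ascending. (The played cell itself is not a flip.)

Answer: (3,4) (3,5) (3,6)

Derivation:
Dir NW: first cell 'B' (not opp) -> no flip
Dir N: first cell '.' (not opp) -> no flip
Dir NE: edge -> no flip
Dir W: opp run (3,6) (3,5) (3,4) capped by B -> flip
Dir E: edge -> no flip
Dir SW: first cell '.' (not opp) -> no flip
Dir S: first cell '.' (not opp) -> no flip
Dir SE: edge -> no flip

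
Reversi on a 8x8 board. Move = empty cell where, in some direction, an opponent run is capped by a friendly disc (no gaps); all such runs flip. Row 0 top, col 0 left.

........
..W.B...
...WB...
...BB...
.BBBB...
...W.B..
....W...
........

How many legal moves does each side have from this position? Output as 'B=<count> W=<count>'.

Answer: B=8 W=6

Derivation:
-- B to move --
(0,1): flips 2 -> legal
(0,2): no bracket -> illegal
(0,3): no bracket -> illegal
(1,1): no bracket -> illegal
(1,3): flips 1 -> legal
(2,1): no bracket -> illegal
(2,2): flips 1 -> legal
(3,2): flips 1 -> legal
(5,2): no bracket -> illegal
(5,4): no bracket -> illegal
(6,2): flips 1 -> legal
(6,3): flips 1 -> legal
(6,5): no bracket -> illegal
(7,3): flips 1 -> legal
(7,4): no bracket -> illegal
(7,5): flips 2 -> legal
B mobility = 8
-- W to move --
(0,3): no bracket -> illegal
(0,4): no bracket -> illegal
(0,5): flips 1 -> legal
(1,3): no bracket -> illegal
(1,5): no bracket -> illegal
(2,2): no bracket -> illegal
(2,5): flips 1 -> legal
(3,0): no bracket -> illegal
(3,1): flips 1 -> legal
(3,2): no bracket -> illegal
(3,5): flips 1 -> legal
(4,0): no bracket -> illegal
(4,5): flips 1 -> legal
(4,6): flips 1 -> legal
(5,0): no bracket -> illegal
(5,1): no bracket -> illegal
(5,2): no bracket -> illegal
(5,4): no bracket -> illegal
(5,6): no bracket -> illegal
(6,5): no bracket -> illegal
(6,6): no bracket -> illegal
W mobility = 6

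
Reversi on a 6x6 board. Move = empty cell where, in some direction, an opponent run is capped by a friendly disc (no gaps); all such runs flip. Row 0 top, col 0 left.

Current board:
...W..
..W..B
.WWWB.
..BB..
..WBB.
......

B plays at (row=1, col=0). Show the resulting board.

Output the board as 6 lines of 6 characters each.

Place B at (1,0); scan 8 dirs for brackets.
Dir NW: edge -> no flip
Dir N: first cell '.' (not opp) -> no flip
Dir NE: first cell '.' (not opp) -> no flip
Dir W: edge -> no flip
Dir E: first cell '.' (not opp) -> no flip
Dir SW: edge -> no flip
Dir S: first cell '.' (not opp) -> no flip
Dir SE: opp run (2,1) capped by B -> flip
All flips: (2,1)

Answer: ...W..
B.W..B
.BWWB.
..BB..
..WBB.
......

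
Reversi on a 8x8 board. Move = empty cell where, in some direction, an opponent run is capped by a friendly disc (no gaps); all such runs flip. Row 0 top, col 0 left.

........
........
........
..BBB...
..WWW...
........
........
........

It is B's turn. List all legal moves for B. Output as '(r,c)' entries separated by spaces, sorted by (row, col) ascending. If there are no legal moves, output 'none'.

Answer: (5,1) (5,2) (5,3) (5,4) (5,5)

Derivation:
(3,1): no bracket -> illegal
(3,5): no bracket -> illegal
(4,1): no bracket -> illegal
(4,5): no bracket -> illegal
(5,1): flips 1 -> legal
(5,2): flips 2 -> legal
(5,3): flips 1 -> legal
(5,4): flips 2 -> legal
(5,5): flips 1 -> legal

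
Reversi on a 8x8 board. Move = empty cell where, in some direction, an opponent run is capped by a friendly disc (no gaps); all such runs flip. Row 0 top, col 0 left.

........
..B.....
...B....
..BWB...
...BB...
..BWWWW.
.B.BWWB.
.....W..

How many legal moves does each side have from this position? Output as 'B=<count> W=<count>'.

Answer: B=7 W=13

Derivation:
-- B to move --
(2,2): flips 1 -> legal
(2,4): no bracket -> illegal
(4,2): no bracket -> illegal
(4,5): flips 1 -> legal
(4,6): flips 1 -> legal
(4,7): no bracket -> illegal
(5,7): flips 4 -> legal
(6,2): flips 1 -> legal
(6,7): no bracket -> illegal
(7,3): no bracket -> illegal
(7,4): flips 2 -> legal
(7,6): flips 2 -> legal
B mobility = 7
-- W to move --
(0,1): no bracket -> illegal
(0,2): no bracket -> illegal
(0,3): no bracket -> illegal
(1,1): no bracket -> illegal
(1,3): flips 1 -> legal
(1,4): no bracket -> illegal
(2,1): flips 2 -> legal
(2,2): no bracket -> illegal
(2,4): flips 2 -> legal
(2,5): no bracket -> illegal
(3,1): flips 1 -> legal
(3,5): flips 2 -> legal
(4,1): no bracket -> illegal
(4,2): no bracket -> illegal
(4,5): no bracket -> illegal
(5,0): no bracket -> illegal
(5,1): flips 1 -> legal
(5,7): flips 1 -> legal
(6,0): no bracket -> illegal
(6,2): flips 1 -> legal
(6,7): flips 1 -> legal
(7,0): no bracket -> illegal
(7,1): no bracket -> illegal
(7,2): flips 1 -> legal
(7,3): flips 1 -> legal
(7,4): no bracket -> illegal
(7,6): flips 1 -> legal
(7,7): flips 1 -> legal
W mobility = 13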